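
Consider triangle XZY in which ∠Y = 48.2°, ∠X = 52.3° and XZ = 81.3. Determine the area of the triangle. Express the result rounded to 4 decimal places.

3448.9170

The third angle is ∠Z = 180° − ∠Y − ∠X = 79.50°.
Law of sines: ZY = XZ·sin X/sin Y ≈ 86.289.
Law of sines: YX = XZ·sin Z/sin Y ≈ 107.23.
Area = ½·XZ·ZY·sin Z ≈ 3448.9.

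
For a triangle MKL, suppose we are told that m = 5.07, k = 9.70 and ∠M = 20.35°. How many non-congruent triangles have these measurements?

k·sin M = 9.70·sin(20.35°) ≈ 3.373.
Since k sin M < m < k (3.373 < 5.07 < 9.70), two triangles exist.

2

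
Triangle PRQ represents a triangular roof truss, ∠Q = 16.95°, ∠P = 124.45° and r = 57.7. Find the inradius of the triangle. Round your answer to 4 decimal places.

7.9720

The third angle is ∠R = 180° − ∠Q − ∠P = 38.60°.
Law of sines: p = r·sin P/sin R ≈ 76.266.
Law of sines: q = r·sin Q/sin R ≈ 26.963.
Area = ½·r·p·sin Q ≈ 641.46.
Semiperimeter s = (76.266+57.7+26.963)/2 = 80.464.
Inradius = area/s = 641.46/80.464 ≈ 7.972.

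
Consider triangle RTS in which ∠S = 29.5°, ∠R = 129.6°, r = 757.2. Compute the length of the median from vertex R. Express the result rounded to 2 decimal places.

m_R ≈ 187.62

The third angle is ∠T = 180° − ∠S − ∠R = 20.90°.
Law of sines: t = r·sin T/sin R ≈ 350.57.
Law of sines: s = r·sin S/sin R ≈ 483.92.
Median from R: ½√(2·t² + 2·s² − r²) ≈ 187.62.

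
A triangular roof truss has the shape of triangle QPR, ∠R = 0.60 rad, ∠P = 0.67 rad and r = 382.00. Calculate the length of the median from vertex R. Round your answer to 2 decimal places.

m_R ≈ 510.42

The third angle is ∠Q = π − ∠P − ∠R = 1.872 rad.
Law of sines: q = r·sin Q/sin R ≈ 646.16.
Law of sines: p = r·sin P/sin R ≈ 420.12.
Median from R: ½√(2·q² + 2·p² − r²) ≈ 510.42.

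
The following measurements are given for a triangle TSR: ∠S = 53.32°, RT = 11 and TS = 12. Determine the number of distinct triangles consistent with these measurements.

TS·sin S = 12·sin(53.32°) ≈ 9.624.
Since TS sin S < RT < TS (9.624 < 11 < 12), two triangles exist.

2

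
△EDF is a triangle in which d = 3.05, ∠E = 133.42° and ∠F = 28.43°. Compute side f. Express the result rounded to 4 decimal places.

The third angle is ∠D = 180° − ∠F − ∠E = 18.15°.
Law of sines: f = d·sin F/sin D ≈ 4.6614.

4.6614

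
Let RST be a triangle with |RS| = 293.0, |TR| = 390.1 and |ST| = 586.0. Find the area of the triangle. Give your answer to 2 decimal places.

area ≈ 50716.55

Semiperimeter s = (586 + 390.1 + 293)/2 = 634.55.
Heron's formula: area = √(634.55·48.55·244.45·341.55) ≈ 50717.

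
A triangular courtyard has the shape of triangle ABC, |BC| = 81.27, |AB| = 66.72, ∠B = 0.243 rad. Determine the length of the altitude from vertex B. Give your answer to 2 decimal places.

By the law of cosines, |CA|² = |AB|² + |BC|² − 2·|AB|·|BC|·cos B = 530.31, so |CA| ≈ 23.029.
Area = ½·|AB|·|BC|·sin B ≈ 652.35.
The altitude from B has length 2·area/|CA| ≈ 56.656.

h_B ≈ 56.66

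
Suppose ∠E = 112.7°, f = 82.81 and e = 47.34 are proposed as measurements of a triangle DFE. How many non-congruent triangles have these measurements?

f·sin E = 82.81·sin(112.7°) ≈ 76.4.
Since ∠E is not acute, a triangle exists only if e > f; here e ≤ f, so there is no triangle.

0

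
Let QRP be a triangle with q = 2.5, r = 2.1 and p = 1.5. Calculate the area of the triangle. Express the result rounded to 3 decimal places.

area ≈ 1.572

Semiperimeter s = (2.5 + 2.1 + 1.5)/2 = 3.05.
Heron's formula: area = √(3.05·0.55·0.95·1.55) ≈ 1.5717.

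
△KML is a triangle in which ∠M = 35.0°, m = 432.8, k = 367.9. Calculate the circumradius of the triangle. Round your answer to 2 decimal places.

R ≈ 377.28

Law of sines: sin K = k·sin M/m ≈ 0.48757.
Since m ≥ k, only the acute value applies: ∠K ≈ 29.18°.
Then ∠L = 180° − ∠M − ∠K ≈ 115.82°.
Law of sines gives l = m·sin L/sin M ≈ 679.24.
Circumradius = m/(2 sin M) ≈ 377.28.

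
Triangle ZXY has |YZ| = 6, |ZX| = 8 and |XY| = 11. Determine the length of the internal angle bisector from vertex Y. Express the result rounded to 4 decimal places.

By the law of cosines, cos Y = (|XY|² + |YZ|² − |ZX|²) / (2·|XY|·|YZ|) ≈ 0.70455, so ∠Y ≈ 45.21°.
The bisector from Y has length 2·|XY|·|YZ|·cos(∠Y/2)/(|XY|+|YZ|) ≈ 7.1683.

7.1683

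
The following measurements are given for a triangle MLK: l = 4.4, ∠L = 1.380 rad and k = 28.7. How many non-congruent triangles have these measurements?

0

k·sin L = 28.7·sin(1.380 rad) ≈ 28.18.
Since l = 4.4 < 28.18 = k sin L, no triangle exists.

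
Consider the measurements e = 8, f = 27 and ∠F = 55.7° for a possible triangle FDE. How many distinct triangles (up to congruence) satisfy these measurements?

1

e·sin F = 8·sin(55.7°) ≈ 6.609.
Since f ≥ e, exactly one triangle exists.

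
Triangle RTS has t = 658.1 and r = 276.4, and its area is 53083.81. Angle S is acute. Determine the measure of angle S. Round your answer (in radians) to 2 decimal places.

From area = ½·r·t·sin S, we get sin S = 2·area/(r·t) ≈ 0.58366.
Taking the acute solution, ∠S ≈ 0.623 rad.

∠S ≈ 0.62 rad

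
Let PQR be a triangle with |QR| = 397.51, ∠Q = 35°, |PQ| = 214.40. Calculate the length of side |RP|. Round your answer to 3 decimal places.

253.683

By the law of cosines, |RP|² = |PQ|² + |QR|² − 2·|PQ|·|QR|·cos Q = 64355, so |RP| ≈ 253.68.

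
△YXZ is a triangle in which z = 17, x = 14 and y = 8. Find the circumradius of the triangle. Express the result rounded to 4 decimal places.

R ≈ 8.5721

By the law of cosines, cos Y = (x² + z² − y²) / (2·x·z) ≈ 0.88445, so ∠Y ≈ 27.82°.
Circumradius = y/(2 sin Y) ≈ 8.5721.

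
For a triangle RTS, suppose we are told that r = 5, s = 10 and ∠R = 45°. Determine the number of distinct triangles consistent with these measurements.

s·sin R = 10·sin(45°) ≈ 7.071.
Since r = 5 < 7.071 = s sin R, no triangle exists.

0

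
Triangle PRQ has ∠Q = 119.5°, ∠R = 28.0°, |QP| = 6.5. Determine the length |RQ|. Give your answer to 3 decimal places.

7.439

The third angle is ∠P = 180° − ∠R − ∠Q = 32.50°.
Law of sines: |RQ| = |QP|·sin P/sin R ≈ 7.4391.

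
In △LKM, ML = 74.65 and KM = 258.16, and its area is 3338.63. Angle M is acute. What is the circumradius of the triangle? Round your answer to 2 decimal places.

From area = ½·KM·ML·sin M, we get sin M = 2·area/(KM·ML) ≈ 0.34648.
Taking the acute solution, ∠M ≈ 20.27°.
Law of cosines then gives LK ≈ 189.9.
Circumradius = LK/(2 sin M) ≈ 274.05.

R ≈ 274.05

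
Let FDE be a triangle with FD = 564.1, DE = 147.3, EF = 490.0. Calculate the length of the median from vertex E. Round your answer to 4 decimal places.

m_E ≈ 226.5975

Median from E: ½√(2·DE² + 2·EF² − FD²) ≈ 226.6.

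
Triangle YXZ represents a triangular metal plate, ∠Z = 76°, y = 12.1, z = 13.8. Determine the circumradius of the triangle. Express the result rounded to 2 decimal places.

R ≈ 7.11

Law of sines: sin Y = y·sin Z/z ≈ 0.85077.
Since z ≥ y, only the acute value applies: ∠Y ≈ 58.30°.
Then ∠X = 180° − ∠Z − ∠Y ≈ 45.70°.
Law of sines gives x = z·sin X/sin Z ≈ 10.18.
Circumradius = z/(2 sin Z) ≈ 7.1112.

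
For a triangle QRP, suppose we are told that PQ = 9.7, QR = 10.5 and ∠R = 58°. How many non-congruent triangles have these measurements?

QR·sin R = 10.5·sin(58°) ≈ 8.905.
Since QR sin R < PQ < QR (8.905 < 9.7 < 10.5), two triangles exist.

2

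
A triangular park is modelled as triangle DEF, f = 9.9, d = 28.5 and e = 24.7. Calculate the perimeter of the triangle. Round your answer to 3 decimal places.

perimeter ≈ 63.100

Perimeter = 28.5 + 24.7 + 9.9 = 63.1.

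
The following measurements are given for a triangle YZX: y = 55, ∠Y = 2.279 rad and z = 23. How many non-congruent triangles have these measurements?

z·sin Y = 23·sin(2.279 rad) ≈ 17.47.
Since ∠Y is not acute, a triangle exists only if y > z; here y > z, so there is exactly one triangle.

1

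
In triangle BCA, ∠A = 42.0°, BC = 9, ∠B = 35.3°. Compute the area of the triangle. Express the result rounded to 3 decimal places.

34.120

The third angle is ∠C = 180° − ∠A − ∠B = 102.70°.
Law of sines: CA = BC·sin B/sin A ≈ 7.7724.
Law of sines: AB = BC·sin C/sin A ≈ 13.121.
Area = ½·BC·CA·sin C ≈ 34.12.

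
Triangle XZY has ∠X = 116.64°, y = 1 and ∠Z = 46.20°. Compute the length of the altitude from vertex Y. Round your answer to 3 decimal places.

h_Y ≈ 2.187

The third angle is ∠Y = 180° − ∠X − ∠Z = 17.16°.
Law of sines: x = y·sin X/sin Y ≈ 3.0295.
Law of sines: z = y·sin Z/sin Y ≈ 2.4463.
Area = ½·y·x·sin Z ≈ 1.0933.
The altitude from Y has length 2·area/y ≈ 2.1866.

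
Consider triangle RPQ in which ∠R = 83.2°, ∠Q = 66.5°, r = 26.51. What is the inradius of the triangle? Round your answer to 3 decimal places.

The third angle is ∠P = 180° − ∠Q − ∠R = 30.30°.
Law of sines: p = r·sin P/sin R ≈ 13.47.
Law of sines: q = r·sin Q/sin R ≈ 24.483.
Area = ½·r·p·sin Q ≈ 163.73.
Semiperimeter s = (26.51+13.47+24.483)/2 = 32.232.
Inradius = area/s = 163.73/32.232 ≈ 5.0799.

5.080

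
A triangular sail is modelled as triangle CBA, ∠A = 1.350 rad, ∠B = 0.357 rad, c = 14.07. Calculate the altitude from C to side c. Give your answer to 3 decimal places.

The third angle is ∠C = π − ∠B − ∠A = 1.435 rad.
Law of sines: b = c·sin B/sin C ≈ 4.9629.
Law of sines: a = c·sin A/sin C ≈ 13.857.
Area = ½·c·b·sin A ≈ 34.067.
The altitude from C has length 2·area/c ≈ 4.8425.

h_C ≈ 4.842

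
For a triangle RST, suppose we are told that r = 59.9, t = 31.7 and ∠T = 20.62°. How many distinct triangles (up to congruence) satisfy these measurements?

r·sin T = 59.9·sin(20.62°) ≈ 21.09.
Since r sin T < t < r (21.09 < 31.7 < 59.9), two triangles exist.

2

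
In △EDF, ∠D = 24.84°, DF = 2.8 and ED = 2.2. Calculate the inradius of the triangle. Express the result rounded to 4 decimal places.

r ≈ 0.4157

By the law of cosines, FE² = ED² + DF² − 2·ED·DF·cos D = 1.4998, so FE ≈ 1.2247.
Area = ½·ED·DF·sin D ≈ 1.2939.
Semiperimeter s = (2.8+1.2247+2.2)/2 = 3.1123.
Inradius = area/s = 1.2939/3.1123 ≈ 0.41572.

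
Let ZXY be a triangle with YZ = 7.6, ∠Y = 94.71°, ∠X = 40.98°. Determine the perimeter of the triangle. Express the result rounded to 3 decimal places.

perimeter ≈ 27.245

The third angle is ∠Z = 180° − ∠X − ∠Y = 44.31°.
Law of sines: XY = YZ·sin Z/sin X ≈ 8.0954.
Law of sines: ZX = YZ·sin Y/sin X ≈ 11.55.
Semiperimeter s = (8.0954+7.6+11.55)/2 = 13.623.
Perimeter = 8.0954 + 7.6 + 11.55 = 27.245.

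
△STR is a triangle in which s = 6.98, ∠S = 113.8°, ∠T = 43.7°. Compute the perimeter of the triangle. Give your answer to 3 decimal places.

15.170

The third angle is ∠R = 180° − ∠S − ∠T = 22.50°.
Law of sines: t = s·sin T/sin S ≈ 5.2706.
Law of sines: r = s·sin R/sin S ≈ 2.9194.
Semiperimeter p = (6.98+5.2706+2.9194)/2 = 7.585.
Perimeter = 6.98 + 5.2706 + 2.9194 = 15.17.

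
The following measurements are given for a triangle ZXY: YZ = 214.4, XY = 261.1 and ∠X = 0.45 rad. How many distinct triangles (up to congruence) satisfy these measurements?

XY·sin X = 261.1·sin(0.45 rad) ≈ 113.6.
Since XY sin X < YZ < XY (113.6 < 214.4 < 261.1), two triangles exist.

2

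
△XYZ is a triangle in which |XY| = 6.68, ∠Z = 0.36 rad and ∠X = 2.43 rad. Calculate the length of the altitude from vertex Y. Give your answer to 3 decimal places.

The third angle is ∠Y = π − ∠Z − ∠X = 0.352 rad.
Law of sines: |YZ| = |XY|·sin X/sin Z ≈ 12.383.
Law of sines: |ZX| = |XY|·sin Y/sin Z ≈ 6.5306.
Area = ½·|XY|·|YZ|·sin Y ≈ 14.244.
The altitude from Y has length 2·area/|ZX| ≈ 4.3623.

h_Y ≈ 4.362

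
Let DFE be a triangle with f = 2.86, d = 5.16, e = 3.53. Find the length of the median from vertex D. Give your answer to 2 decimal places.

m_D ≈ 1.91

Median from D: ½√(2·f² + 2·e² − d²) ≈ 1.9141.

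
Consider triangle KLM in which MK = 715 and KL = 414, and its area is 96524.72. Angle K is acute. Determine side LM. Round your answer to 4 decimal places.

From area = ½·MK·KL·sin K, we get sin K = 2·area/(MK·KL) ≈ 0.65217.
Taking the acute solution, ∠K ≈ 40.71°.
Law of cosines then gives LM ≈ 483.56.

483.5574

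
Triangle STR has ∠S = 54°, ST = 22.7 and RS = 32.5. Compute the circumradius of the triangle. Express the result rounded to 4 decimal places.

By the law of cosines, TR² = RS² + ST² − 2·RS·ST·cos S = 704.26, so TR ≈ 26.538.
Area = ½·RS·ST·sin S ≈ 298.43.
Circumradius = TR/(2 sin S) ≈ 16.401.

16.4014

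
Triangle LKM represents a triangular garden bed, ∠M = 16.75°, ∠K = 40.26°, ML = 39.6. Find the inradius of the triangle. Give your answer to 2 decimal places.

The third angle is ∠L = 180° − ∠K − ∠M = 122.99°.
Law of sines: KM = ML·sin L/sin K ≈ 51.396.
Law of sines: LK = ML·sin M/sin K ≈ 17.659.
Area = ½·ML·KM·sin M ≈ 293.28.
Semiperimeter s = (51.396+39.6+17.659)/2 = 54.328.
Inradius = area/s = 293.28/54.328 ≈ 5.3984.

r ≈ 5.40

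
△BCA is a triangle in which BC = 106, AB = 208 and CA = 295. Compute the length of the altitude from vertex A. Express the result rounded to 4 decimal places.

Semiperimeter s = (295 + 208 + 106)/2 = 304.5.
Heron's formula: area = √(304.5·9.5·96.5·198.5) ≈ 7443.9.
The altitude from A has length 2·area/BC ≈ 140.45.

140.4506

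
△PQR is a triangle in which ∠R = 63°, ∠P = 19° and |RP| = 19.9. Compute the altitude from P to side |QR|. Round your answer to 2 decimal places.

The third angle is ∠Q = 180° − ∠R − ∠P = 98.00°.
Law of sines: |QR| = |RP|·sin P/sin Q ≈ 6.5425.
Law of sines: |PQ| = |RP|·sin R/sin Q ≈ 17.905.
Area = ½·|RP|·|QR|·sin R ≈ 58.002.
The altitude from P has length 2·area/|QR| ≈ 17.731.

h_P ≈ 17.73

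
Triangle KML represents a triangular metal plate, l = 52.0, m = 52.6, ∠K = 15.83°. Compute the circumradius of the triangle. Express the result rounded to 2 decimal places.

26.42

By the law of cosines, k² = m² + l² − 2·m·l·cos K = 207.82, so k ≈ 14.416.
Area = ½·m·l·sin K ≈ 373.06.
Circumradius = k/(2 sin K) ≈ 26.424.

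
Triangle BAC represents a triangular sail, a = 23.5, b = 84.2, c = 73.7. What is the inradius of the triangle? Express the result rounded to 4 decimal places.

Semiperimeter s = (84.2 + 23.5 + 73.7)/2 = 90.7.
Heron's formula: area = √(90.7·6.5·67.2·17) ≈ 820.67.
Inradius = area/s = 820.67/90.7 ≈ 9.0482.

r ≈ 9.0482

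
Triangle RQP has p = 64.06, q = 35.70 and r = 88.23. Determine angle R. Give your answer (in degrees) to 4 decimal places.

∠R ≈ 121.7429°

By the law of cosines, cos R = (q² + p² − r²) / (2·q·p) ≈ -0.52611, so ∠R ≈ 121.74°.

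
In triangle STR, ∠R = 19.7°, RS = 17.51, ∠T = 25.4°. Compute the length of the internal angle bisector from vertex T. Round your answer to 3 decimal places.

18.191

The third angle is ∠S = 180° − ∠T − ∠R = 134.90°.
Law of sines: TR = RS·sin S/sin T ≈ 28.916.
Law of sines: ST = RS·sin R/sin T ≈ 13.761.
The bisector from T has length 2·ST·TR·cos(∠T/2)/(ST+TR) ≈ 18.191.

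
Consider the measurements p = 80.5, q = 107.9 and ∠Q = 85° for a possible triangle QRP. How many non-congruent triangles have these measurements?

p·sin Q = 80.5·sin(85°) ≈ 80.19.
Since q ≥ p, exactly one triangle exists.

1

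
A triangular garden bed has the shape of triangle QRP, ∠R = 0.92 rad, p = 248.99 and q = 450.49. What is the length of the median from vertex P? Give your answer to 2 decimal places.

m_P ≈ 387.93

By the law of cosines, r² = p² + q² − 2·p·q·cos R = 1.2903e+05, so r ≈ 359.21.
Median from P: ½√(2·q² + 2·r² − p²) ≈ 387.93.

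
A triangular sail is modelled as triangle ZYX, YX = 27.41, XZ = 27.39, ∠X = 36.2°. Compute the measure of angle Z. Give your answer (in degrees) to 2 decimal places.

71.96

By the law of cosines, ZY² = YX² + XZ² − 2·YX·XZ·cos X = 289.85, so ZY ≈ 17.025.
Law of cosines again: cos Z = (XZ² + ZY² − YX²)/(2·XZ·ZY) ≈ 0.30961, so ∠Z ≈ 71.96°.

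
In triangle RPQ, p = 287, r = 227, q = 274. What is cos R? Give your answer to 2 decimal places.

0.67

By the law of cosines, cos R = (p² + q² − r²) / (2·p·q) ≈ 0.67344, so ∠R ≈ 47.67°.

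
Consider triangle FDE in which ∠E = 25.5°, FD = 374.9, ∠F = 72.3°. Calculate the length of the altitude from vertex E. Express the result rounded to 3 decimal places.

The third angle is ∠D = 180° − ∠E − ∠F = 82.20°.
Law of sines: DE = FD·sin F/sin E ≈ 829.6.
Law of sines: EF = FD·sin D/sin E ≈ 862.77.
Area = ½·FD·DE·sin D ≈ 1.5407e+05.
The altitude from E has length 2·area/FD ≈ 821.93.

821.926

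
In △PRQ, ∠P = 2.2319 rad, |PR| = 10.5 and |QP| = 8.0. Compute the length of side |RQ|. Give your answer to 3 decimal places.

16.655

By the law of cosines, |RQ|² = |QP|² + |PR|² − 2·|QP|·|PR|·cos P = 277.4, so |RQ| ≈ 16.655.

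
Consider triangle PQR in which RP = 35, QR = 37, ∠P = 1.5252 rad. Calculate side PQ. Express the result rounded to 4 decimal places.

Law of sines: sin Q = RP·sin P/QR ≈ 0.94496.
Since QR ≥ RP, only the acute value applies: ∠Q ≈ 1.2375 rad.
Then ∠R = π − ∠P − ∠Q ≈ 0.3789 rad.
Law of sines gives PQ = QR·sin R/sin P ≈ 13.701.

13.7009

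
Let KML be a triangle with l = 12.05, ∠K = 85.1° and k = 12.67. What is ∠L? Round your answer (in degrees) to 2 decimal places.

∠L ≈ 71.37°

Law of sines: sin L = l·sin K/k ≈ 0.94759.
Since k ≥ l, only the acute value applies: ∠L ≈ 71.37°.
Then ∠M = 180° − ∠K − ∠L ≈ 23.53°.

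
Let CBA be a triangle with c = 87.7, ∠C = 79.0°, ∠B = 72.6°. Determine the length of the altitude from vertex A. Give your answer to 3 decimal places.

The third angle is ∠A = 180° − ∠C − ∠B = 28.40°.
Law of sines: b = c·sin B/sin C ≈ 85.253.
Law of sines: a = c·sin A/sin C ≈ 42.493.
Area = ½·c·b·sin A ≈ 1778.1.
The altitude from A has length 2·area/a ≈ 83.687.

h_A ≈ 83.687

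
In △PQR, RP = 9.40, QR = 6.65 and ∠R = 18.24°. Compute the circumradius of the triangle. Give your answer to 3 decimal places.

5.944

By the law of cosines, PQ² = QR² + RP² − 2·QR·RP·cos R = 13.844, so PQ ≈ 3.7208.
Area = ½·QR·RP·sin R ≈ 9.7828.
Circumradius = PQ/(2 sin R) ≈ 5.9438.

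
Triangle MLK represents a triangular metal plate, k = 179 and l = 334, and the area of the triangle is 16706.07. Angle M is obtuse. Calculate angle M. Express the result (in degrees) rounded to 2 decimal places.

From area = ½·l·k·sin M, we get sin M = 2·area/(l·k) ≈ 0.55886.
Taking the obtuse solution, ∠M ≈ 146.02°.

∠M ≈ 146.02°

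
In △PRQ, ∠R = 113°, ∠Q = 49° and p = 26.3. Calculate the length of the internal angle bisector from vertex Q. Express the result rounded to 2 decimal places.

t_Q ≈ 35.83

The third angle is ∠P = 180° − ∠R − ∠Q = 18.00°.
Law of sines: r = p·sin R/sin P ≈ 78.343.
Law of sines: q = p·sin Q/sin P ≈ 64.232.
The bisector from Q has length 2·p·r·cos(∠Q/2)/(p+r) ≈ 35.834.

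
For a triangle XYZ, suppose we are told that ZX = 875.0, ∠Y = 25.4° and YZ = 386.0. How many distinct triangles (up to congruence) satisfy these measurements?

1

YZ·sin Y = 386.0·sin(25.4°) ≈ 165.6.
Since ZX ≥ YZ, exactly one triangle exists.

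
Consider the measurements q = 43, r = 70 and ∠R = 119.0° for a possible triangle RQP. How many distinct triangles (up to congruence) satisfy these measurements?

q·sin R = 43·sin(119.0°) ≈ 37.61.
Since ∠R is not acute, a triangle exists only if r > q; here r > q, so there is exactly one triangle.

1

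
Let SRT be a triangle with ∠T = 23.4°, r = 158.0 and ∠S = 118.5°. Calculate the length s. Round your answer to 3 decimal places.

The third angle is ∠R = 180° − ∠T − ∠S = 38.10°.
Law of sines: s = r·sin S/sin R ≈ 225.03.

225.032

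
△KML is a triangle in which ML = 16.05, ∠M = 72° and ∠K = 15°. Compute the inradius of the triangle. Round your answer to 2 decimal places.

r ≈ 6.90

The third angle is ∠L = 180° − ∠K − ∠M = 93.00°.
Law of sines: LK = ML·sin M/sin K ≈ 58.977.
Law of sines: KM = ML·sin L/sin K ≈ 61.927.
Area = ½·ML·LK·sin L ≈ 472.64.
Semiperimeter s = (16.05+58.977+61.927)/2 = 68.477.
Inradius = area/s = 472.64/68.477 ≈ 6.9022.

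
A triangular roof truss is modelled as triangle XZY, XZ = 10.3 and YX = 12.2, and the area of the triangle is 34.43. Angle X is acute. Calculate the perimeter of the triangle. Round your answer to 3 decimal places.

From area = ½·YX·XZ·sin X, we get sin X = 2·area/(YX·XZ) ≈ 0.54799.
Taking the acute solution, ∠X ≈ 33.23°.
Law of cosines then gives ZY ≈ 6.6861.
Perimeter = 6.6861 + 12.2 + 10.3 = 29.186.

29.186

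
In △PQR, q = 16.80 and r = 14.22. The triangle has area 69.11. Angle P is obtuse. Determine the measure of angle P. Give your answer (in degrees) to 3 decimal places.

From area = ½·q·r·sin P, we get sin P = 2·area/(q·r) ≈ 0.57858.
Taking the obtuse solution, ∠P ≈ 144.65°.

144.649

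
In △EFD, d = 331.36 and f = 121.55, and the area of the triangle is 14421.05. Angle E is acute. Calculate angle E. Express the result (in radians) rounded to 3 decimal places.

From area = ½·f·d·sin E, we get sin E = 2·area/(f·d) ≈ 0.71610.
Taking the acute solution, ∠E ≈ 0.798 rad.

∠E ≈ 0.798 rad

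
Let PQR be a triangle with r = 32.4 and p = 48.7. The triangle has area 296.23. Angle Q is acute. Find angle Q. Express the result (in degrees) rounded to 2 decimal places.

∠Q ≈ 22.05°

From area = ½·r·p·sin Q, we get sin Q = 2·area/(r·p) ≈ 0.37548.
Taking the acute solution, ∠Q ≈ 22.05°.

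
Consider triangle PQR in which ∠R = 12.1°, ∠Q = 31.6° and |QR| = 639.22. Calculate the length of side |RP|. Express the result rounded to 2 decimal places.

The third angle is ∠P = 180° − ∠Q − ∠R = 136.30°.
Law of sines: |RP| = |QR|·sin Q/sin P ≈ 484.8.

484.80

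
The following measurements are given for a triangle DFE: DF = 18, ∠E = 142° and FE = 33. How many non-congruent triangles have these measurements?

0

FE·sin E = 33·sin(142°) ≈ 20.32.
Since ∠E is not acute, a triangle exists only if DF > FE; here DF ≤ FE, so there is no triangle.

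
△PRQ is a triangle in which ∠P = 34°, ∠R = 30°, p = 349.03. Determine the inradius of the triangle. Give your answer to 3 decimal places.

80.109

The third angle is ∠Q = 180° − ∠P − ∠R = 116.00°.
Law of sines: r = p·sin R/sin P ≈ 312.08.
Law of sines: q = p·sin Q/sin P ≈ 561.
Area = ½·p·r·sin Q ≈ 48951.
Semiperimeter s = (349.03+312.08+561)/2 = 611.06.
Inradius = area/s = 48951/611.06 ≈ 80.109.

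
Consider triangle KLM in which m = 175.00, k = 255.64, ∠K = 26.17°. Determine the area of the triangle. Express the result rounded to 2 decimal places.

15466.02

Law of sines: sin M = m·sin K/k ≈ 0.30191.
Since k ≥ m, only the acute value applies: ∠M ≈ 17.57°.
Then ∠L = 180° − ∠K − ∠M ≈ 136.26°.
Law of sines gives l = k·sin L/sin K ≈ 400.77.
Area = ½·k·m·sin L ≈ 15466.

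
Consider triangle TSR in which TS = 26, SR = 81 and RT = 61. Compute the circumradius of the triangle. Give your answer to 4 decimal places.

55.3924

By the law of cosines, cos T = (RT² + TS² − SR²) / (2·RT·TS) ≈ -0.68222, so ∠T ≈ 2.322 rad.
Circumradius = SR/(2 sin T) ≈ 55.392.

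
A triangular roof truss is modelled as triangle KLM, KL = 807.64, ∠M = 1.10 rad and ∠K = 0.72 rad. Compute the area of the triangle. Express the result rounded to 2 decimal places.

The third angle is ∠L = π − ∠M − ∠K = 1.322 rad.
Law of sines: LM = KL·sin K/sin M ≈ 597.56.
Law of sines: MK = KL·sin L/sin M ≈ 878.24.
Area = ½·KL·LM·sin L ≈ 2.3385e+05.

area ≈ 233850.56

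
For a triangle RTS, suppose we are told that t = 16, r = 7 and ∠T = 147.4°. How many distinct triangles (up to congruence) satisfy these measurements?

r·sin T = 7·sin(147.4°) ≈ 3.771.
Since ∠T is not acute, a triangle exists only if t > r; here t > r, so there is exactly one triangle.

1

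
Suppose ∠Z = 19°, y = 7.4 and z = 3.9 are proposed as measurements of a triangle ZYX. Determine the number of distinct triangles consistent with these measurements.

y·sin Z = 7.4·sin(19°) ≈ 2.409.
Since y sin Z < z < y (2.409 < 3.9 < 7.4), two triangles exist.

2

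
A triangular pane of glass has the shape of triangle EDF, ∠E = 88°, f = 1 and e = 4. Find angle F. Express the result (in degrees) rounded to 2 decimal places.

Law of sines: sin F = f·sin E/e ≈ 0.24985.
Since e ≥ f, only the acute value applies: ∠F ≈ 14.47°.
Then ∠D = 180° − ∠E − ∠F ≈ 77.53°.

∠F ≈ 14.47°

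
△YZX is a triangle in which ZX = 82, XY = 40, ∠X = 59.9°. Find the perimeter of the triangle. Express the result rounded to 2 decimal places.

perimeter ≈ 192.95

By the law of cosines, YZ² = ZX² + XY² − 2·ZX·XY·cos X = 5034.1, so YZ ≈ 70.951.
Semiperimeter s = (82+40+70.951)/2 = 96.476.
Perimeter = 82 + 40 + 70.951 = 192.95.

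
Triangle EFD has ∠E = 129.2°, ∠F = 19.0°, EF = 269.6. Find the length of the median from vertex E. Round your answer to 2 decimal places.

m_E ≈ 104.48

The third angle is ∠D = 180° − ∠E − ∠F = 31.80°.
Law of sines: FD = EF·sin E/sin D ≈ 396.48.
Law of sines: DE = EF·sin F/sin D ≈ 166.57.
Median from E: ½√(2·DE² + 2·EF² − FD²) ≈ 104.48.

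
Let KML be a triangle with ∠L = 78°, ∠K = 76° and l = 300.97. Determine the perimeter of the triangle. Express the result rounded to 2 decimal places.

perimeter ≈ 734.41

The third angle is ∠M = 180° − ∠L − ∠K = 26.00°.
Law of sines: k = l·sin K/sin L ≈ 298.55.
Law of sines: m = l·sin M/sin L ≈ 134.88.
Semiperimeter s = (298.55+134.88+300.97)/2 = 367.2.
Perimeter = 298.55 + 134.88 + 300.97 = 734.41.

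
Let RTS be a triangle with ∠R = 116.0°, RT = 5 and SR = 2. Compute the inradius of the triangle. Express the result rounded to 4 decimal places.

r ≈ 0.6837

By the law of cosines, TS² = SR² + RT² − 2·SR·RT·cos R = 37.767, so TS ≈ 6.1455.
Area = ½·SR·RT·sin R ≈ 4.494.
Semiperimeter s = (6.1455+2+5)/2 = 6.5728.
Inradius = area/s = 4.494/6.5728 ≈ 0.68373.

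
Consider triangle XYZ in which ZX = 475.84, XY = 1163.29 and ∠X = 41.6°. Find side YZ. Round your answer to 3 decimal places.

867.061

By the law of cosines, YZ² = ZX² + XY² − 2·ZX·XY·cos X = 7.518e+05, so YZ ≈ 867.06.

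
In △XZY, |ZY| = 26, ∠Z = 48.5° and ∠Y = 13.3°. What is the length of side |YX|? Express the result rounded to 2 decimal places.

The third angle is ∠X = 180° − ∠Z − ∠Y = 118.20°.
Law of sines: |YX| = |ZY|·sin Z/sin X ≈ 22.096.

22.10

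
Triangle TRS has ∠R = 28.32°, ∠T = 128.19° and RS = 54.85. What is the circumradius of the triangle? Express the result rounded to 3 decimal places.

The third angle is ∠S = 180° − ∠T − ∠R = 23.49°.
Law of sines: ST = RS·sin R/sin T ≈ 33.107.
Law of sines: TR = RS·sin S/sin T ≈ 27.816.
Circumradius = RS/(2 sin T) ≈ 34.893.

34.893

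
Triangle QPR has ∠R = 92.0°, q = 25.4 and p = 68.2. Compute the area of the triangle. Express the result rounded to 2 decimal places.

area ≈ 865.61

Area = ½·q·p·sin R ≈ 865.61.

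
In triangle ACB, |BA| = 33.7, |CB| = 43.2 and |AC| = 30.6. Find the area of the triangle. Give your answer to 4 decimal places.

area ≈ 513.0364

Semiperimeter s = (43.2 + 33.7 + 30.6)/2 = 53.75.
Heron's formula: area = √(53.75·10.55·20.05·23.15) ≈ 513.04.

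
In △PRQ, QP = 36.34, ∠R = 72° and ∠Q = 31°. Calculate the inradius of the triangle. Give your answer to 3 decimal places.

r ≈ 7.473

The third angle is ∠P = 180° − ∠R − ∠Q = 77.00°.
Law of sines: RQ = QP·sin P/sin R ≈ 37.231.
Law of sines: PR = QP·sin Q/sin R ≈ 19.68.
Area = ½·QP·RQ·sin Q ≈ 348.41.
Semiperimeter s = (37.231+36.34+19.68)/2 = 46.625.
Inradius = area/s = 348.41/46.625 ≈ 7.4727.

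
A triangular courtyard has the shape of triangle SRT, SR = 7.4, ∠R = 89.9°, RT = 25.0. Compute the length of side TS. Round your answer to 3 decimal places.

By the law of cosines, TS² = SR² + RT² − 2·SR·RT·cos R = 679.11, so TS ≈ 26.06.

26.060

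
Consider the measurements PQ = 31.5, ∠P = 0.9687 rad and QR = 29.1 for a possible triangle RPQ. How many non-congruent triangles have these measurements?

2

PQ·sin P = 31.5·sin(0.9687 rad) ≈ 25.96.
Since PQ sin P < QR < PQ (25.96 < 29.1 < 31.5), two triangles exist.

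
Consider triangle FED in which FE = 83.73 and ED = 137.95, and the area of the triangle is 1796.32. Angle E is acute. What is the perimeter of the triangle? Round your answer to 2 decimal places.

From area = ½·FE·ED·sin E, we get sin E = 2·area/(FE·ED) ≈ 0.31104.
Taking the acute solution, ∠E ≈ 18.12°.
Law of cosines then gives DF ≈ 63.919.
Perimeter = 137.95 + 63.919 + 83.73 = 285.6.

perimeter ≈ 285.60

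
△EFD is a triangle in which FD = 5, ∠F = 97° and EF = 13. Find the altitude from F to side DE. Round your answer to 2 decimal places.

By the law of cosines, DE² = EF² + FD² − 2·EF·FD·cos F = 209.84, so DE ≈ 14.486.
Area = ½·EF·FD·sin F ≈ 32.258.
The altitude from F has length 2·area/DE ≈ 4.4537.

h_F ≈ 4.45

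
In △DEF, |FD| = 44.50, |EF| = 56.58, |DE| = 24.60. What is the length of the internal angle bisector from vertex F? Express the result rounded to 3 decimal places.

By the law of cosines, cos F = (|EF|² + |FD|² − |DE|²) / (2·|EF|·|FD|) ≈ 0.90880, so ∠F ≈ 24.66°.
The bisector from F has length 2·|EF|·|FD|·cos(∠F/2)/(|EF|+|FD|) ≈ 48.669.

t_F ≈ 48.669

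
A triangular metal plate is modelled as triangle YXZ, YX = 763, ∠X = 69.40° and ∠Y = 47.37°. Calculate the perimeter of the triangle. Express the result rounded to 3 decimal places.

The third angle is ∠Z = 180° − ∠Y − ∠X = 63.23°.
Law of sines: XZ = YX·sin Y/sin Z ≈ 628.76.
Law of sines: ZY = YX·sin X/sin Z ≈ 799.95.
Semiperimeter s = (628.76+799.95+763)/2 = 1095.9.
Perimeter = 628.76 + 799.95 + 763 = 2191.7.

2191.712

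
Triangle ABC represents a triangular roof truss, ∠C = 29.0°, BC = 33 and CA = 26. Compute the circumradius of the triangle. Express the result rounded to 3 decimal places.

16.762

By the law of cosines, AB² = BC² + CA² − 2·BC·CA·cos C = 264.15, so AB ≈ 16.253.
Area = ½·BC·CA·sin C ≈ 207.98.
Circumradius = AB/(2 sin C) ≈ 16.762.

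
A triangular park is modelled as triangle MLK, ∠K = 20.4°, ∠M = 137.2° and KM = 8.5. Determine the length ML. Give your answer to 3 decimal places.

7.775

The third angle is ∠L = 180° − ∠K − ∠M = 22.40°.
Law of sines: ML = KM·sin K/sin L ≈ 7.7751.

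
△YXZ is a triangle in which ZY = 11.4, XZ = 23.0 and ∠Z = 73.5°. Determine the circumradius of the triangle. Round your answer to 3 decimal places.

11.777

By the law of cosines, YX² = XZ² + ZY² − 2·XZ·ZY·cos Z = 510.02, so YX ≈ 22.584.
Area = ½·XZ·ZY·sin Z ≈ 125.7.
Circumradius = YX/(2 sin Z) ≈ 11.777.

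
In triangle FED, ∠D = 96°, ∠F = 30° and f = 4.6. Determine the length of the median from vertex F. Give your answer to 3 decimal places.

The third angle is ∠E = 180° − ∠D − ∠F = 54.00°.
Law of sines: e = f·sin E/sin F ≈ 7.443.
Law of sines: d = f·sin D/sin F ≈ 9.1496.
Median from F: ½√(2·e² + 2·d² − f²) ≈ 8.0166.

8.017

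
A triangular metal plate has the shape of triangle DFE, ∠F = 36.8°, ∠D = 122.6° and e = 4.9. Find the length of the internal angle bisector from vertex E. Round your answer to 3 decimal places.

9.594

The third angle is ∠E = 180° − ∠D − ∠F = 20.60°.
Law of sines: d = e·sin D/sin E ≈ 11.733.
Law of sines: f = e·sin F/sin E ≈ 8.3424.
The bisector from E has length 2·d·f·cos(∠E/2)/(d+f) ≈ 9.5941.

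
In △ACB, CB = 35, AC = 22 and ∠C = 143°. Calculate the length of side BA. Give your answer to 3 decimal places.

By the law of cosines, BA² = AC² + CB² − 2·AC·CB·cos C = 2938.9, so BA ≈ 54.212.

54.212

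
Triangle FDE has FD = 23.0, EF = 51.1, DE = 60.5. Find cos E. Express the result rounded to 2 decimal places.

By the law of cosines, cos E = (DE² + EF² − FD²) / (2·DE·EF) ≈ 0.92873, so ∠E ≈ 21.76°.

0.93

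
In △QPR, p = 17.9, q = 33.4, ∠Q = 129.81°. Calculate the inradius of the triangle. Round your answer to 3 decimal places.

3.713

Law of sines: sin P = p·sin Q/q ≈ 0.41168.
Since q ≥ p, only the acute value applies: ∠P ≈ 24.31°.
Then ∠R = 180° − ∠Q − ∠P ≈ 25.88°.
Law of sines gives r = q·sin R/sin Q ≈ 18.978.
Area = ½·q·p·sin R ≈ 130.48.
Semiperimeter s = (33.4+17.9+18.978)/2 = 35.139.
Inradius = area/s = 130.48/35.139 ≈ 3.7131.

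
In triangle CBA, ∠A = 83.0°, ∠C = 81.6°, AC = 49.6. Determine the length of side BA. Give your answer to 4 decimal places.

184.7742

The third angle is ∠B = 180° − ∠A − ∠C = 15.40°.
Law of sines: BA = AC·sin C/sin B ≈ 184.77.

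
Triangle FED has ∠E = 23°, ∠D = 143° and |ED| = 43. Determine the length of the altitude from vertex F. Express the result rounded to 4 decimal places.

h_F ≈ 41.7960

The third angle is ∠F = 180° − ∠E − ∠D = 14.00°.
Law of sines: |DF| = |ED|·sin E/sin F ≈ 69.45.
Law of sines: |FE| = |ED|·sin D/sin F ≈ 106.97.
Area = ½·|ED|·|DF|·sin D ≈ 898.61.
The altitude from F has length 2·area/|ED| ≈ 41.796.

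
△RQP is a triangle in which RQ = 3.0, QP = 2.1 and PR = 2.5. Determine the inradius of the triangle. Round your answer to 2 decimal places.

Semiperimeter s = (2.1 + 2.5 + 3)/2 = 3.8.
Heron's formula: area = √(3.8·1.7·1.3·0.8) ≈ 2.592.
Inradius = area/s = 2.592/3.8 ≈ 0.6821.

0.68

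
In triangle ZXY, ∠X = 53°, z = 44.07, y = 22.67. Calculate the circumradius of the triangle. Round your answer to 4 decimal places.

22.1666

By the law of cosines, x² = y² + z² − 2·y·z·cos X = 1253.6, so x ≈ 35.406.
Area = ½·y·z·sin X ≈ 398.95.
Circumradius = x/(2 sin X) ≈ 22.167.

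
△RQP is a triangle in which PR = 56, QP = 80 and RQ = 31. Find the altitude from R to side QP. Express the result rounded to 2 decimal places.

Semiperimeter s = (80 + 56 + 31)/2 = 83.5.
Heron's formula: area = √(83.5·3.5·27.5·52.5) ≈ 649.57.
The altitude from R has length 2·area/QP ≈ 16.239.

h_R ≈ 16.24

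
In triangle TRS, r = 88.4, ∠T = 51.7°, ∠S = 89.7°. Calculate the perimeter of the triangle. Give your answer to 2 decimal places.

341.29

The third angle is ∠R = 180° − ∠S − ∠T = 38.60°.
Law of sines: t = r·sin T/sin R ≈ 111.2.
Law of sines: s = r·sin S/sin R ≈ 141.69.
Semiperimeter p = (111.2+88.4+141.69)/2 = 170.65.
Perimeter = 111.2 + 88.4 + 141.69 = 341.29.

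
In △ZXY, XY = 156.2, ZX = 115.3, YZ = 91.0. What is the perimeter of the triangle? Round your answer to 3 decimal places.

Perimeter = 156.2 + 91 + 115.3 = 362.5.

perimeter ≈ 362.500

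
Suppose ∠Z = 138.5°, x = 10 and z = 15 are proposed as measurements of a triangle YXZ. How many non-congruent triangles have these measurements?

x·sin Z = 10·sin(138.5°) ≈ 6.626.
Since ∠Z is not acute, a triangle exists only if z > x; here z > x, so there is exactly one triangle.

1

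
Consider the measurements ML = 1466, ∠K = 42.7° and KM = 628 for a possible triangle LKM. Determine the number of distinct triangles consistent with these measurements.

1

KM·sin K = 628·sin(42.7°) ≈ 425.9.
Since ML ≥ KM, exactly one triangle exists.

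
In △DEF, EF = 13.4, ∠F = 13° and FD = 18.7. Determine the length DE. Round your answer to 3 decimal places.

6.398

By the law of cosines, DE² = EF² + FD² − 2·EF·FD·cos F = 40.935, so DE ≈ 6.398.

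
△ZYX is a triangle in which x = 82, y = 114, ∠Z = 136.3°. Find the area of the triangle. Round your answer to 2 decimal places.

3229.18

Area = ½·y·x·sin Z ≈ 3229.2.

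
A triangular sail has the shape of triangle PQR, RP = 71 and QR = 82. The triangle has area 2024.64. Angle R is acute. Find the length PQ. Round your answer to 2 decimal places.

58.30

From area = ½·QR·RP·sin R, we get sin R = 2·area/(QR·RP) ≈ 0.69551.
Taking the acute solution, ∠R ≈ 44.07°.
Law of cosines then gives PQ ≈ 58.298.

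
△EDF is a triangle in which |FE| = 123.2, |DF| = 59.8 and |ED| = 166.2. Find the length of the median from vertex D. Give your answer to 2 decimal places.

Median from D: ½√(2·|ED|² + 2·|DF|² − |FE|²) ≈ 108.65.

108.65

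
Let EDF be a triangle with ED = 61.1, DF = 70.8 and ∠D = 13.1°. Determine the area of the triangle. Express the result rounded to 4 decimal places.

Area = ½·ED·DF·sin D ≈ 490.23.

490.2332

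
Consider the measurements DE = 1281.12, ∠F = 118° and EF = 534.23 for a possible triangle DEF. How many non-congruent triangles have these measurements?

EF·sin F = 534.23·sin(118°) ≈ 471.7.
Since ∠F is not acute, a triangle exists only if DE > EF; here DE > EF, so there is exactly one triangle.

1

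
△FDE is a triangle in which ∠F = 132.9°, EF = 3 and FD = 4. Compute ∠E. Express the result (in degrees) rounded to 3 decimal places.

∠E ≈ 27.113°

By the law of cosines, DE² = EF² + FD² − 2·EF·FD·cos F = 41.337, so DE ≈ 6.4294.
Law of cosines again: cos E = (DE² + EF² − FD²)/(2·DE·EF) ≈ 0.89011, so ∠E ≈ 27.11°.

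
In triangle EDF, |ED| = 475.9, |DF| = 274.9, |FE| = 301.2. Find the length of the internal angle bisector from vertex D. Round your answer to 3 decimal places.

t_D ≈ 331.316

By the law of cosines, cos D = (|ED|² + |DF|² − |FE|²) / (2·|ED|·|DF|) ≈ 0.80768, so ∠D ≈ 36.13°.
The bisector from D has length 2·|ED|·|DF|·cos(∠D/2)/(|ED|+|DF|) ≈ 331.32.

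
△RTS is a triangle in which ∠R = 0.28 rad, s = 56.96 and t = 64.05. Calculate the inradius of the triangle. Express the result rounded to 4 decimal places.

7.2379

By the law of cosines, r² = t² + s² − 2·t·s·cos R = 334.43, so r ≈ 18.287.
Area = ½·t·s·sin R ≈ 504.11.
Semiperimeter p = (18.287+64.05+56.96)/2 = 69.649.
Inradius = area/p = 504.11/69.649 ≈ 7.2379.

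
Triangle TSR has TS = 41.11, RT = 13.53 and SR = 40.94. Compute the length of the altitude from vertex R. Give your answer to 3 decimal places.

Semiperimeter s = (40.94 + 13.53 + 41.11)/2 = 47.79.
Heron's formula: area = √(47.79·6.85·34.26·6.68) ≈ 273.71.
The altitude from R has length 2·area/TS ≈ 13.316.

h_R ≈ 13.316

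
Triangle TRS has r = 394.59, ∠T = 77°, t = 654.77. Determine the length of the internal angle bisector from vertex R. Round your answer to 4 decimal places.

605.1896

Law of sines: sin R = r·sin T/t ≈ 0.58719.
Since t ≥ r, only the acute value applies: ∠R ≈ 35.96°.
Then ∠S = 180° − ∠T − ∠R ≈ 67.04°.
Law of sines gives s = t·sin S/sin T ≈ 618.76.
The bisector from R has length 2·s·t·cos(∠R/2)/(s+t) ≈ 605.19.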